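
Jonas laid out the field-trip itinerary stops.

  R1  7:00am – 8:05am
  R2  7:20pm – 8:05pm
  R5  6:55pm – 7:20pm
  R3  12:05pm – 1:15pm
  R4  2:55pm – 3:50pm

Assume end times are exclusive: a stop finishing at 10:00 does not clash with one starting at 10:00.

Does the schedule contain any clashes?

Sorted by start: R1, R3, R4, R5, R2.
R3 starts after R1 ends — done with R1.
R4 starts after R3 ends — done with R3.
R5 starts after R4 ends — done with R4.
R2 starts exactly when R5 ends (back-to-back, no overlap).
Every pair is clear; the schedule has no overlaps.

No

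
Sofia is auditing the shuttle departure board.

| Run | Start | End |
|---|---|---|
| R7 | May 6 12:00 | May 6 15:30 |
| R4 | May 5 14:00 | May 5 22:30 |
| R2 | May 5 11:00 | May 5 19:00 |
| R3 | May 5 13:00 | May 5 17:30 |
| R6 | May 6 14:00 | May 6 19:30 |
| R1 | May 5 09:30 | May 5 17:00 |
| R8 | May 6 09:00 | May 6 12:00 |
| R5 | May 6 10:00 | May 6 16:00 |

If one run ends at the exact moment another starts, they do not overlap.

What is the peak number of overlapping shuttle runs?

Sweep the timeline, counting +1 at each start and −1 at each end (ends before starts at a tie):
May 5 09:30 start R1 → 1
May 5 11:00 start R2 → 2
May 5 13:00 start R3 → 3
May 5 14:00 start R4 → 4
May 5 17:00 end R1 → 3
May 5 17:30 end R3 → 2
May 5 19:00 end R2 → 1
May 5 22:30 end R4 → 0
May 6 09:00 start R8 → 1
May 6 10:00 start R5 → 2
May 6 12:00 end R8 → 1
May 6 12:00 start R7 → 2
May 6 14:00 start R6 → 3
May 6 15:30 end R7 → 2
May 6 16:00 end R5 → 1
May 6 19:30 end R6 → 0
Peak is 4, at May 5 14:00 (R1, R2, R3, R4).

4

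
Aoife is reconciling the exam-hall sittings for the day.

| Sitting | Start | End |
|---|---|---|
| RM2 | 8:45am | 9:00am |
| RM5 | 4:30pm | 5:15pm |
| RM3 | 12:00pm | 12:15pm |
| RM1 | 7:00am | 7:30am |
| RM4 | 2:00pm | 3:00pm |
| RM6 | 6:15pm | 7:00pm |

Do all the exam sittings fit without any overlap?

Yes

Two intervals overlap when each starts before the other ends.
Sorted by start: RM1, RM2, RM3, RM4, RM5, RM6.
RM2 starts after RM1 ends, so nothing later overlaps RM1 either.
RM3 starts after RM2 ends, so nothing later overlaps RM2 either.
RM4 starts after RM3 ends, so nothing later overlaps RM3 either.
RM5 starts after RM4 ends, so nothing later overlaps RM4 either.
RM6 starts after RM5 ends.
Every pair is clear; the schedule has no overlaps.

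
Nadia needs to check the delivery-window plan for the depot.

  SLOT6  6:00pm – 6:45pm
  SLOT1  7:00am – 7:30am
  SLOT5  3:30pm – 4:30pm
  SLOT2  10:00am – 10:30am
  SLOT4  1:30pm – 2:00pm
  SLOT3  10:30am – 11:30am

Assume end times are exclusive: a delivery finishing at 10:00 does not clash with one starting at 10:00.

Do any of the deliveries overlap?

No

Sorted by start: SLOT1, SLOT2, SLOT3, SLOT4, SLOT5, SLOT6.
SLOT2 starts after SLOT1 ends, so nothing later overlaps SLOT1 either.
SLOT3 starts exactly when SLOT2 ends (back-to-back, no overlap), so nothing later overlaps SLOT2 either.
SLOT4 starts after SLOT3 ends, so nothing later overlaps SLOT3 either.
SLOT5 starts after SLOT4 ends, so nothing later overlaps SLOT4 either.
SLOT6 starts after SLOT5 ends.
Every pair is clear; the schedule has no overlaps.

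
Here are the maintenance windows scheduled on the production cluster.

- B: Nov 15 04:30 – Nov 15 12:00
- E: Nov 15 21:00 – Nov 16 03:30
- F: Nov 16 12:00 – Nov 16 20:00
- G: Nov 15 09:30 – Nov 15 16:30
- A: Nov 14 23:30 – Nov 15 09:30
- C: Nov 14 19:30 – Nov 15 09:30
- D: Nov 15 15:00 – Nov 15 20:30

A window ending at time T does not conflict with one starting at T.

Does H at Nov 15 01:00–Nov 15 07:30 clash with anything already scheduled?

Yes — it overlaps A, B, C

C: starts Nov 14 19:30 before H ends Nov 15 07:30, and ends Nov 15 09:30 after H starts Nov 15 01:00 → overlap.
A: starts Nov 14 23:30 before H ends Nov 15 07:30, and ends Nov 15 09:30 after H starts Nov 15 01:00 → overlap.
B: starts Nov 15 04:30 before H ends Nov 15 07:30, and ends Nov 15 12:00 after H starts Nov 15 01:00 → overlap.
G: starts Nov 15 09:30 at or after H ends Nov 15 07:30 → clear.
D: starts Nov 15 15:00 at or after H ends Nov 15 07:30 → clear.
E: starts Nov 15 21:00 at or after H ends Nov 15 07:30 → clear.
F: starts Nov 16 12:00 at or after H ends Nov 15 07:30 → clear.
H overlaps A, B, C.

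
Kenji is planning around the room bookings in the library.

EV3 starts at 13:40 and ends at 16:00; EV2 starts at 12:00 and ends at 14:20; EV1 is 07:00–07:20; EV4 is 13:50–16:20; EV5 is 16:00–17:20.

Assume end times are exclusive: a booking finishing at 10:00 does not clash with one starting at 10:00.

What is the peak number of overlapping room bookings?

3

Sweep the timeline, counting +1 at each start and −1 at each end (ends before starts at a tie):
07:00 start EV1 → 1
07:20 end EV1 → 0
12:00 start EV2 → 1
13:40 start EV3 → 2
13:50 start EV4 → 3
14:20 end EV2 → 2
16:00 end EV3 → 1
16:00 start EV5 → 2
16:20 end EV4 → 1
17:20 end EV5 → 0
Peak is 3, at 13:50 (EV2, EV3, EV4).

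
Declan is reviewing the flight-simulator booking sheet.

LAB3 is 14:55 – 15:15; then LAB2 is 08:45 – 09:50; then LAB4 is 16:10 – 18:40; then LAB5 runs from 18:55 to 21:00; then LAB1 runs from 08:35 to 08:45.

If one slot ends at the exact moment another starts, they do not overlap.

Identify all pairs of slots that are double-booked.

none

Sorted by start: LAB1, LAB2, LAB3, LAB4, LAB5.
LAB2 starts exactly when LAB1 ends (back-to-back, no overlap), so LAB1 has no further overlaps.
LAB3 starts after LAB2 ends, so LAB2 has no further overlaps.
LAB4 starts after LAB3 ends, so LAB3 has no further overlaps.
LAB5 starts after LAB4 ends.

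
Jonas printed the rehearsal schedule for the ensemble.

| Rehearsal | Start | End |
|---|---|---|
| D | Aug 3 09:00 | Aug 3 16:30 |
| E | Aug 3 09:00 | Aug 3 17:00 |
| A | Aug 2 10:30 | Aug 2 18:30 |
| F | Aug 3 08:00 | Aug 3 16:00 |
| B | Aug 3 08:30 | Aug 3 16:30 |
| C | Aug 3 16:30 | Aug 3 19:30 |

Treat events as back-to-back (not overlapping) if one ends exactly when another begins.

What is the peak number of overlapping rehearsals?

4

Walk through starts and ends in time order (an end at T is processed before a start at T):
Aug 2 10:30 start A → 1
Aug 2 18:30 end A → 0
Aug 3 08:00 start F → 1
Aug 3 08:30 start B → 2
Aug 3 09:00 start D → 3
Aug 3 09:00 start E → 4
Aug 3 16:00 end F → 3
Aug 3 16:30 end B → 2
Aug 3 16:30 end D → 1
Aug 3 16:30 start C → 2
Aug 3 17:00 end E → 1
Aug 3 19:30 end C → 0
Peak is 4, at Aug 3 09:00 (B, D, E, F).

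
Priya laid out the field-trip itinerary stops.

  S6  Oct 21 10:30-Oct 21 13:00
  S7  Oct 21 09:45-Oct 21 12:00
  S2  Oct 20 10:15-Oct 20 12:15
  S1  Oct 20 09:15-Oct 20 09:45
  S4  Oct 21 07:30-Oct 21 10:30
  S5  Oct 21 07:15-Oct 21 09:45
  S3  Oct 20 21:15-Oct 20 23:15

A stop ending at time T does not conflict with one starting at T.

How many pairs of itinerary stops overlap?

3

Sorted by start: S1, S2, S3, S5, S4, S7, S6.
S2 starts after S1 ends, so S1 has no further overlaps.
S3 starts after S2 ends, so S2 has no further overlaps.
S5 starts after S3 ends, so S3 has no further overlaps.
S4 starts before S5 ends → S5 and S4 overlap.
S7 starts exactly when S5 ends (back-to-back, no overlap), so S5 has no further overlaps.
S7 starts before S4 ends → S4 and S7 overlap.
S6 starts exactly when S4 ends (back-to-back, no overlap).
S6 starts before S7 ends → S7 and S6 overlap.
Overlapping pairs: S4 & S5, S4 & S7, S6 & S7 — 3 in total.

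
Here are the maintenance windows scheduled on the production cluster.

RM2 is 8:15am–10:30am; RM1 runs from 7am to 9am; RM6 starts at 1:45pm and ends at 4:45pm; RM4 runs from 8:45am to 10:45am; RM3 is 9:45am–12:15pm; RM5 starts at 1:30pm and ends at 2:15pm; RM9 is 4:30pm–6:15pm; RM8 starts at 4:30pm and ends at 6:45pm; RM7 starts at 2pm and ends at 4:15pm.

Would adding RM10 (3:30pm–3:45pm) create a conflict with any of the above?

RM1: ends 9am at or before RM10 starts 3:30pm → clear.
RM2: ends 10:30am at or before RM10 starts 3:30pm → clear.
RM4: ends 10:45am at or before RM10 starts 3:30pm → clear.
RM3: ends 12:15pm at or before RM10 starts 3:30pm → clear.
RM5: ends 2:15pm at or before RM10 starts 3:30pm → clear.
RM6: starts 1:45pm before RM10 ends 3:45pm, and ends 4:45pm after RM10 starts 3:30pm → overlap.
RM7: starts 2pm before RM10 ends 3:45pm, and ends 4:15pm after RM10 starts 3:30pm → overlap.
RM8: starts 4:30pm at or after RM10 ends 3:45pm → clear.
RM9: starts 4:30pm at or after RM10 ends 3:45pm → clear.
RM10 overlaps RM6, RM7.

Yes — it overlaps RM6, RM7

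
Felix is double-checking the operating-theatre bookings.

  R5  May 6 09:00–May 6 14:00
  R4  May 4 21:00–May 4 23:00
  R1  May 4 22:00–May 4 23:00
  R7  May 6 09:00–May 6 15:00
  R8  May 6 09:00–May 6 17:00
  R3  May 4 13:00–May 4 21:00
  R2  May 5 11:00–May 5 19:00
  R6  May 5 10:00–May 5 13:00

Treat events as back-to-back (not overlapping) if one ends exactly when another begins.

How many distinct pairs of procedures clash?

Sorted by start: R3, R4, R1, R6, R2, R5, R7, R8.
R4 starts exactly when R3 ends (back-to-back, no overlap); R3 is clear from here.
R1 starts before R4 ends → R4 and R1 overlap.
R6 starts after R4 ends; R4 is clear from here.
R6 starts after R1 ends; R1 is clear from here.
R2 starts before R6 ends → R6 and R2 overlap.
R5 starts after R6 ends; R6 is clear from here.
R5 starts after R2 ends; R2 is clear from here.
R7 starts before R5 ends → R5 and R7 overlap.
R8 starts before R5 ends → R5 and R8 overlap.
R8 starts before R7 ends → R7 and R8 overlap.
Overlapping pairs: R1 & R4, R2 & R6, R5 & R7, R5 & R8, R7 & R8 — 5 in total.

5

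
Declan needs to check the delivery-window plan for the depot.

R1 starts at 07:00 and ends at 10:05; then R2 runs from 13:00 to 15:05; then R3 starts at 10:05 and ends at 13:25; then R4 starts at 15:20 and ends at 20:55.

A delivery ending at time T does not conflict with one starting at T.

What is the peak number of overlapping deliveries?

Walk through starts and ends in time order (an end at T is processed before a start at T):
07:00 start R1 → 1
10:05 end R1 → 0
10:05 start R3 → 1
13:00 start R2 → 2
13:25 end R3 → 1
15:05 end R2 → 0
15:20 start R4 → 1
20:55 end R4 → 0
Peak is 2, at 13:00 (R2, R3).

2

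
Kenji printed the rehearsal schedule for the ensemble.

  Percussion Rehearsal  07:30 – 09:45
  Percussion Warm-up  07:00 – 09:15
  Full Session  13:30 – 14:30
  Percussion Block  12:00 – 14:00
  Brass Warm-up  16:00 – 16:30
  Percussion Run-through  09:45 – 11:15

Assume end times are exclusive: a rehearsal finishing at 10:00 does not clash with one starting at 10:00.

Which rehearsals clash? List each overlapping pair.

Full Session & Percussion Block, Percussion Rehearsal & Percussion Warm-up

Sorted by start: Percussion Warm-up, Percussion Rehearsal, Percussion Run-through, Percussion Block, Full Session, Brass Warm-up.
Percussion Rehearsal starts before Percussion Warm-up ends → Percussion Warm-up and Percussion Rehearsal overlap.
Percussion Run-through starts after Percussion Warm-up ends; Percussion Warm-up is clear from here.
Percussion Run-through starts exactly when Percussion Rehearsal ends (back-to-back, no overlap); Percussion Rehearsal is clear from here.
Percussion Block starts after Percussion Run-through ends; Percussion Run-through is clear from here.
Full Session starts before Percussion Block ends → Percussion Block and Full Session overlap.
Brass Warm-up starts after Percussion Block ends.
Brass Warm-up starts after Full Session ends.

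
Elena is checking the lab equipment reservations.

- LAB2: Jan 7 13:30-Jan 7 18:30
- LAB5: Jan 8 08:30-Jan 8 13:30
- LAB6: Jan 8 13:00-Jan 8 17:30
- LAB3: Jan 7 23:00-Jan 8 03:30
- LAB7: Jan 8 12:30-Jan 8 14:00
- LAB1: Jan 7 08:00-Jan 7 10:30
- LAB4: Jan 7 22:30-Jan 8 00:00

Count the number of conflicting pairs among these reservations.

4

Sorted by start: LAB1, LAB2, LAB4, LAB3, LAB5, LAB7, LAB6.
LAB2 starts after LAB1 ends, so nothing later overlaps LAB1 either.
LAB4 starts after LAB2 ends, so nothing later overlaps LAB2 either.
LAB3 starts before LAB4 ends → LAB4 and LAB3 overlap.
LAB5 starts after LAB4 ends, so nothing later overlaps LAB4 either.
LAB5 starts after LAB3 ends, so nothing later overlaps LAB3 either.
LAB7 starts before LAB5 ends → LAB5 and LAB7 overlap.
LAB6 starts before LAB5 ends → LAB5 and LAB6 overlap.
LAB6 starts before LAB7 ends → LAB7 and LAB6 overlap.
Overlapping pairs: LAB3 & LAB4, LAB5 & LAB6, LAB5 & LAB7, LAB6 & LAB7 — 4 in total.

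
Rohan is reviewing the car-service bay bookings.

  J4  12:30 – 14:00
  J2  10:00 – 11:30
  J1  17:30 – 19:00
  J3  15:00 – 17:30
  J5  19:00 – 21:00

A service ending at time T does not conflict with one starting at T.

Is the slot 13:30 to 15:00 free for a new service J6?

J2: ends 11:30 at or before J6 starts 13:30 → clear.
J4: starts 12:30 before J6 ends 15:00, and ends 14:00 after J6 starts 13:30 → overlap.
J3: starts 15:00 at or after J6 ends 15:00 → clear.
J1: starts 17:30 at or after J6 ends 15:00 → clear.
J5: starts 19:00 at or after J6 ends 15:00 → clear.
J6 overlaps J4.

No — it overlaps J4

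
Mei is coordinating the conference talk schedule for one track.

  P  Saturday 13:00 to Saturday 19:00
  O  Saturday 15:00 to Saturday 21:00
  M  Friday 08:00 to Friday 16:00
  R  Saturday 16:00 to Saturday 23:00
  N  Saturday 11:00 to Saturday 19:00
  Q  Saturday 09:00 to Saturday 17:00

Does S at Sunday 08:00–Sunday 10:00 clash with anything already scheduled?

No — it doesn't clash with anything

M: ends Friday 16:00 at or before S starts Sunday 08:00 → clear.
Q: ends Saturday 17:00 at or before S starts Sunday 08:00 → clear.
N: ends Saturday 19:00 at or before S starts Sunday 08:00 → clear.
P: ends Saturday 19:00 at or before S starts Sunday 08:00 → clear.
O: ends Saturday 21:00 at or before S starts Sunday 08:00 → clear.
R: ends Saturday 23:00 at or before S starts Sunday 08:00 → clear.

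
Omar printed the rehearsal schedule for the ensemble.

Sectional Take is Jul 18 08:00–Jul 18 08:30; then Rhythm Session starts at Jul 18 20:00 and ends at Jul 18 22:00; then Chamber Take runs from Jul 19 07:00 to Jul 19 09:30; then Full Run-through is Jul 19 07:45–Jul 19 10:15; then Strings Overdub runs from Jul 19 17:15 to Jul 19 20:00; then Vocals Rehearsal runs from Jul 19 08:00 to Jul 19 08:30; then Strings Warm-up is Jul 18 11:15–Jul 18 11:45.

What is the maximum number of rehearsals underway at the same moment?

3

Sweep the timeline, counting +1 at each start and −1 at each end (ends before starts at a tie):
Jul 18 08:00 start Sectional Take → 1
Jul 18 08:30 end Sectional Take → 0
Jul 18 11:15 start Strings Warm-up → 1
Jul 18 11:45 end Strings Warm-up → 0
Jul 18 20:00 start Rhythm Session → 1
Jul 18 22:00 end Rhythm Session → 0
Jul 19 07:00 start Chamber Take → 1
Jul 19 07:45 start Full Run-through → 2
Jul 19 08:00 start Vocals Rehearsal → 3
Jul 19 08:30 end Vocals Rehearsal → 2
Jul 19 09:30 end Chamber Take → 1
Jul 19 10:15 end Full Run-through → 0
Jul 19 17:15 start Strings Overdub → 1
Jul 19 20:00 end Strings Overdub → 0
Peak is 3, at Jul 19 08:00 (Chamber Take, Full Run-through, Vocals Rehearsal).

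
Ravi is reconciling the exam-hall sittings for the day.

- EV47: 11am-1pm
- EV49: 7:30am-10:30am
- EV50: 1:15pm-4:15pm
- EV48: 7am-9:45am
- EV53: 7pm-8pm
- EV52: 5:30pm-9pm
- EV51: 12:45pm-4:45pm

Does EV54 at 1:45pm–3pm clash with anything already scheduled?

EV48: ends 9:45am at or before EV54 starts 1:45pm → clear.
EV49: ends 10:30am at or before EV54 starts 1:45pm → clear.
EV47: ends 1pm at or before EV54 starts 1:45pm → clear.
EV51: starts 12:45pm before EV54 ends 3pm, and ends 4:45pm after EV54 starts 1:45pm → overlap.
EV50: starts 1:15pm before EV54 ends 3pm, and ends 4:15pm after EV54 starts 1:45pm → overlap.
EV52: starts 5:30pm at or after EV54 ends 3pm → clear.
EV53: starts 7pm at or after EV54 ends 3pm → clear.
EV54 overlaps EV50, EV51.

Yes — it overlaps EV50, EV51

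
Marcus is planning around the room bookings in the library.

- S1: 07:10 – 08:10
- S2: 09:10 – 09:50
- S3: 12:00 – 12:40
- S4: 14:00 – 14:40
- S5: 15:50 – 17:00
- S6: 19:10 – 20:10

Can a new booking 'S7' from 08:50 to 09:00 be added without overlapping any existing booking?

S1: ends 08:10 at or before S7 starts 08:50 → clear.
S2: starts 09:10 at or after S7 ends 09:00 → clear.
S3: starts 12:00 at or after S7 ends 09:00 → clear.
S4: starts 14:00 at or after S7 ends 09:00 → clear.
S5: starts 15:50 at or after S7 ends 09:00 → clear.
S6: starts 19:10 at or after S7 ends 09:00 → clear.

Yes — the slot is free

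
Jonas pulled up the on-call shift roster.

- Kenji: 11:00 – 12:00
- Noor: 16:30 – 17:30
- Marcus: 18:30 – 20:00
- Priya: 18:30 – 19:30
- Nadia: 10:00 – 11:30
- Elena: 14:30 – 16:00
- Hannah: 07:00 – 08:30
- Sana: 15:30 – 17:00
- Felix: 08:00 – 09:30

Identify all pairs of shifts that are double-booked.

Sorted by start: Hannah, Felix, Nadia, Kenji, Elena, Sana, Noor, Priya, Marcus.
Felix starts before Hannah ends → Hannah and Felix overlap.
Nadia starts after Hannah ends, so nothing later overlaps Hannah either.
Nadia starts after Felix ends, so nothing later overlaps Felix either.
Kenji starts before Nadia ends → Nadia and Kenji overlap.
Elena starts after Nadia ends, so nothing later overlaps Nadia either.
Elena starts after Kenji ends, so nothing later overlaps Kenji either.
Sana starts before Elena ends → Elena and Sana overlap.
Noor starts after Elena ends, so nothing later overlaps Elena either.
Noor starts before Sana ends → Sana and Noor overlap.
Priya starts after Sana ends, so nothing later overlaps Sana either.
Priya starts after Noor ends, so nothing later overlaps Noor either.
Marcus starts before Priya ends → Priya and Marcus overlap.

Elena & Sana, Felix & Hannah, Kenji & Nadia, Marcus & Priya, Noor & Sana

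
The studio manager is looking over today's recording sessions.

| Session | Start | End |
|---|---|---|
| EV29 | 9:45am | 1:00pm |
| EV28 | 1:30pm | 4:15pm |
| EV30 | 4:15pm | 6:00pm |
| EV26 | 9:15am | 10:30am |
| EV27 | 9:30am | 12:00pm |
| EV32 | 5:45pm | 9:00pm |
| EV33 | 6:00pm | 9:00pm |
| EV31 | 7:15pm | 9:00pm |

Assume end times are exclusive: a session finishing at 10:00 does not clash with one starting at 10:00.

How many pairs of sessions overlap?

7

Sorted by start: EV26, EV27, EV29, EV28, EV30, EV32, EV33, EV31.
EV27 starts before EV26 ends → EV26 and EV27 overlap.
EV29 starts before EV26 ends → EV26 and EV29 overlap.
EV28 starts after EV26 ends, so nothing later overlaps EV26 either.
EV29 starts before EV27 ends → EV27 and EV29 overlap.
EV28 starts after EV27 ends, so nothing later overlaps EV27 either.
EV28 starts after EV29 ends, so nothing later overlaps EV29 either.
EV30 starts exactly when EV28 ends (back-to-back, no overlap), so nothing later overlaps EV28 either.
EV32 starts before EV30 ends → EV30 and EV32 overlap.
EV33 starts exactly when EV30 ends (back-to-back, no overlap), so nothing later overlaps EV30 either.
EV33 starts before EV32 ends → EV32 and EV33 overlap.
EV31 starts before EV32 ends → EV32 and EV31 overlap.
EV31 starts before EV33 ends → EV33 and EV31 overlap.
Overlapping pairs: EV26 & EV27, EV26 & EV29, EV27 & EV29, EV30 & EV32, EV31 & EV32, EV31 & EV33, EV32 & EV33 — 7 in total.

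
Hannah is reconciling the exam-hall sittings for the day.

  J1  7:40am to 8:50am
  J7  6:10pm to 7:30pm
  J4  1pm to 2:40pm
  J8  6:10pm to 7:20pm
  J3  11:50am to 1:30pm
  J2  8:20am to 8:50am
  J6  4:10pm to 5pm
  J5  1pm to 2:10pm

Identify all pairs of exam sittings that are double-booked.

Sorted by start: J1, J2, J3, J4, J5, J6, J7, J8.
J2 starts before J1 ends → J1 and J2 overlap.
J3 starts after J1 ends, so nothing later overlaps J1 either.
J3 starts after J2 ends, so nothing later overlaps J2 either.
J4 starts before J3 ends → J3 and J4 overlap.
J5 starts before J3 ends → J3 and J5 overlap.
J6 starts after J3 ends, so nothing later overlaps J3 either.
J5 starts before J4 ends → J4 and J5 overlap.
J6 starts after J4 ends, so nothing later overlaps J4 either.
J6 starts after J5 ends, so nothing later overlaps J5 either.
J7 starts after J6 ends, so nothing later overlaps J6 either.
J8 starts before J7 ends → J7 and J8 overlap.

J1 & J2, J3 & J4, J3 & J5, J4 & J5, J7 & J8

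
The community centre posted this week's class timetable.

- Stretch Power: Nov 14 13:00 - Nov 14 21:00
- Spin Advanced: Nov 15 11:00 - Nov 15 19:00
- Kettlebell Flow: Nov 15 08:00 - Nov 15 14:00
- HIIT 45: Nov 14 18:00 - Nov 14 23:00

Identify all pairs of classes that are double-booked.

HIIT 45 & Stretch Power, Kettlebell Flow & Spin Advanced

Sorted by start: Stretch Power, HIIT 45, Kettlebell Flow, Spin Advanced.
HIIT 45 starts before Stretch Power ends → Stretch Power and HIIT 45 overlap.
Kettlebell Flow starts after Stretch Power ends; Stretch Power is clear from here.
Kettlebell Flow starts after HIIT 45 ends; HIIT 45 is clear from here.
Spin Advanced starts before Kettlebell Flow ends → Kettlebell Flow and Spin Advanced overlap.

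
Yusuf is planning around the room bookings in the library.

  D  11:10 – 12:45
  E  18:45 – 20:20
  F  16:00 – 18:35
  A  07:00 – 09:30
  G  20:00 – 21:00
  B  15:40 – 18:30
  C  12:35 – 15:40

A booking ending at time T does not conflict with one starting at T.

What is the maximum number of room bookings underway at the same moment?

Sort all start/end points and keep a running count:
07:00 start A → 1
09:30 end A → 0
11:10 start D → 1
12:35 start C → 2
12:45 end D → 1
15:40 end C → 0
15:40 start B → 1
16:00 start F → 2
18:30 end B → 1
18:35 end F → 0
18:45 start E → 1
20:00 start G → 2
20:20 end E → 1
21:00 end G → 0
Peak is 2, at 12:35 (C, D).

2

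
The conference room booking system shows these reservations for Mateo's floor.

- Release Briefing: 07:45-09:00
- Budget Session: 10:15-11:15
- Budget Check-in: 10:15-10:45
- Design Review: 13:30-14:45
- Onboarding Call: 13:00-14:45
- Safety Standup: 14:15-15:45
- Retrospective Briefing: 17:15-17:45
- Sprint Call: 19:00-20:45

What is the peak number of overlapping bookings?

Sweep the timeline, counting +1 at each start and −1 at each end (ends before starts at a tie):
07:45 start Release Briefing → 1
09:00 end Release Briefing → 0
10:15 start Budget Check-in → 1
10:15 start Budget Session → 2
10:45 end Budget Check-in → 1
11:15 end Budget Session → 0
13:00 start Onboarding Call → 1
13:30 start Design Review → 2
14:15 start Safety Standup → 3
14:45 end Design Review → 2
14:45 end Onboarding Call → 1
15:45 end Safety Standup → 0
17:15 start Retrospective Briefing → 1
17:45 end Retrospective Briefing → 0
19:00 start Sprint Call → 1
20:45 end Sprint Call → 0
Peak is 3, at 14:15 (Design Review, Onboarding Call, Safety Standup).

3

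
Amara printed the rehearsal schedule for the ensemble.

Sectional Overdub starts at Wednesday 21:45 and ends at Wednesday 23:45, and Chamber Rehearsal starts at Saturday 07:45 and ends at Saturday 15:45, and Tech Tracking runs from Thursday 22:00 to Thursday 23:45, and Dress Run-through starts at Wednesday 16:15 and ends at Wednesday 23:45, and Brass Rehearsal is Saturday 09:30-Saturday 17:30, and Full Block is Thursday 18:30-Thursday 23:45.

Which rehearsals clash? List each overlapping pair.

Brass Rehearsal & Chamber Rehearsal, Dress Run-through & Sectional Overdub, Full Block & Tech Tracking

Two intervals overlap when each starts before the other ends.
Sorted by start: Dress Run-through, Sectional Overdub, Full Block, Tech Tracking, Chamber Rehearsal, Brass Rehearsal.
Sectional Overdub starts before Dress Run-through ends → Dress Run-through and Sectional Overdub overlap.
Full Block starts after Dress Run-through ends, so nothing later overlaps Dress Run-through either.
Full Block starts after Sectional Overdub ends, so nothing later overlaps Sectional Overdub either.
Tech Tracking starts before Full Block ends → Full Block and Tech Tracking overlap.
Chamber Rehearsal starts after Full Block ends, so nothing later overlaps Full Block either.
Chamber Rehearsal starts after Tech Tracking ends, so nothing later overlaps Tech Tracking either.
Brass Rehearsal starts before Chamber Rehearsal ends → Chamber Rehearsal and Brass Rehearsal overlap.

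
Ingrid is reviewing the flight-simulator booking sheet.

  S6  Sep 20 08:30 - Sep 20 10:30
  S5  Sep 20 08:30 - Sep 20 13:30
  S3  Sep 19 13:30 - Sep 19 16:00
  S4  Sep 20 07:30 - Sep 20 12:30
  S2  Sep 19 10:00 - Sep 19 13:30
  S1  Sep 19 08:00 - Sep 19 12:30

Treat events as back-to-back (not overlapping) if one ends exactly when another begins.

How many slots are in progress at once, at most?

Sort all start/end points and keep a running count:
Sep 19 08:00 start S1 → 1
Sep 19 10:00 start S2 → 2
Sep 19 12:30 end S1 → 1
Sep 19 13:30 end S2 → 0
Sep 19 13:30 start S3 → 1
Sep 19 16:00 end S3 → 0
Sep 20 07:30 start S4 → 1
Sep 20 08:30 start S5 → 2
Sep 20 08:30 start S6 → 3
Sep 20 10:30 end S6 → 2
Sep 20 12:30 end S4 → 1
Sep 20 13:30 end S5 → 0
Peak is 3, at Sep 20 08:30 (S4, S5, S6).

3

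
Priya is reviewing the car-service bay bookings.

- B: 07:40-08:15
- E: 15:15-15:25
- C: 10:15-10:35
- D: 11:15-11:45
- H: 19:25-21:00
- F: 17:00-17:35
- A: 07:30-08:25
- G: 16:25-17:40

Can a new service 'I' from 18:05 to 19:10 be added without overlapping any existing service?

A: ends 08:25 at or before I starts 18:05 → clear.
B: ends 08:15 at or before I starts 18:05 → clear.
C: ends 10:35 at or before I starts 18:05 → clear.
D: ends 11:45 at or before I starts 18:05 → clear.
E: ends 15:25 at or before I starts 18:05 → clear.
G: ends 17:40 at or before I starts 18:05 → clear.
F: ends 17:35 at or before I starts 18:05 → clear.
H: starts 19:25 at or after I ends 19:10 → clear.

Yes — the slot is free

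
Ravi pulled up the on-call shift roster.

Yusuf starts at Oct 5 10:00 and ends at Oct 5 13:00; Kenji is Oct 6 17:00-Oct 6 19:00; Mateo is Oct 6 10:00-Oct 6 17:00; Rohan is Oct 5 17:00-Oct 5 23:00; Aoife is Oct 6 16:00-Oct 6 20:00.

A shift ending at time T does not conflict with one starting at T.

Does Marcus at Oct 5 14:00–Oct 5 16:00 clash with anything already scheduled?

No — it doesn't clash with anything

Yusuf: ends Oct 5 13:00 at or before Marcus starts Oct 5 14:00 → clear.
Rohan: starts Oct 5 17:00 at or after Marcus ends Oct 5 16:00 → clear.
Mateo: starts Oct 6 10:00 at or after Marcus ends Oct 5 16:00 → clear.
Aoife: starts Oct 6 16:00 at or after Marcus ends Oct 5 16:00 → clear.
Kenji: starts Oct 6 17:00 at or after Marcus ends Oct 5 16:00 → clear.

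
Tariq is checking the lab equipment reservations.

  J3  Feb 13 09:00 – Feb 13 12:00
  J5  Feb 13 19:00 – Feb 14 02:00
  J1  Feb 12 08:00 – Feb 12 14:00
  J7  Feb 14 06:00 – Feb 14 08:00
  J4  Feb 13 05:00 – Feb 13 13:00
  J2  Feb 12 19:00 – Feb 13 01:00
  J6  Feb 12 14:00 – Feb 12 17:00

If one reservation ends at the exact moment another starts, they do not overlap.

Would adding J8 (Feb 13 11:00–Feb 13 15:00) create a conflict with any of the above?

J1: ends Feb 12 14:00 at or before J8 starts Feb 13 11:00 → clear.
J6: ends Feb 12 17:00 at or before J8 starts Feb 13 11:00 → clear.
J2: ends Feb 13 01:00 at or before J8 starts Feb 13 11:00 → clear.
J4: starts Feb 13 05:00 before J8 ends Feb 13 15:00, and ends Feb 13 13:00 after J8 starts Feb 13 11:00 → overlap.
J3: starts Feb 13 09:00 before J8 ends Feb 13 15:00, and ends Feb 13 12:00 after J8 starts Feb 13 11:00 → overlap.
J5: starts Feb 13 19:00 at or after J8 ends Feb 13 15:00 → clear.
J7: starts Feb 14 06:00 at or after J8 ends Feb 13 15:00 → clear.
J8 overlaps J3, J4.

Yes — it overlaps J3, J4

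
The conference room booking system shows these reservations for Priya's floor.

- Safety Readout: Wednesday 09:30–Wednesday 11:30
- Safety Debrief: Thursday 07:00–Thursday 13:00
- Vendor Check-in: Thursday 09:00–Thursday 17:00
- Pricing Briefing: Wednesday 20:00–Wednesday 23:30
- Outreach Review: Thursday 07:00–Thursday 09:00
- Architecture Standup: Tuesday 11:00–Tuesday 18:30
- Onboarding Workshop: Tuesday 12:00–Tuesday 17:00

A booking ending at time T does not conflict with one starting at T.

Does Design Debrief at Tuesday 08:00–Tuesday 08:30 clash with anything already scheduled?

No — it doesn't clash with anything

Architecture Standup: starts Tuesday 11:00 at or after Design Debrief ends Tuesday 08:30 → clear.
Onboarding Workshop: starts Tuesday 12:00 at or after Design Debrief ends Tuesday 08:30 → clear.
Safety Readout: starts Wednesday 09:30 at or after Design Debrief ends Tuesday 08:30 → clear.
Pricing Briefing: starts Wednesday 20:00 at or after Design Debrief ends Tuesday 08:30 → clear.
Outreach Review: starts Thursday 07:00 at or after Design Debrief ends Tuesday 08:30 → clear.
Safety Debrief: starts Thursday 07:00 at or after Design Debrief ends Tuesday 08:30 → clear.
Vendor Check-in: starts Thursday 09:00 at or after Design Debrief ends Tuesday 08:30 → clear.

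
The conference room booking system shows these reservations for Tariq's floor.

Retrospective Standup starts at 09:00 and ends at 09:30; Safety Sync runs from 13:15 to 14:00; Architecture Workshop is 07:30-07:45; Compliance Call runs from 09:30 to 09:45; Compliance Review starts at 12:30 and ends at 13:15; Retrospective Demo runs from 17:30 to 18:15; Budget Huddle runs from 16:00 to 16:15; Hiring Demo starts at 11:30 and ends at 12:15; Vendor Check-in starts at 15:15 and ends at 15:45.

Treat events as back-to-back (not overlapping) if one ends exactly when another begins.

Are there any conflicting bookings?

No

Sorted by start: Architecture Workshop, Retrospective Standup, Compliance Call, Hiring Demo, Compliance Review, Safety Sync, Vendor Check-in, Budget Huddle, Retrospective Demo.
Retrospective Standup starts after Architecture Workshop ends, so nothing later overlaps Architecture Workshop either.
Compliance Call starts exactly when Retrospective Standup ends (back-to-back, no overlap), so nothing later overlaps Retrospective Standup either.
Hiring Demo starts after Compliance Call ends, so nothing later overlaps Compliance Call either.
Compliance Review starts after Hiring Demo ends, so nothing later overlaps Hiring Demo either.
Safety Sync starts exactly when Compliance Review ends (back-to-back, no overlap), so nothing later overlaps Compliance Review either.
Vendor Check-in starts after Safety Sync ends, so nothing later overlaps Safety Sync either.
Budget Huddle starts after Vendor Check-in ends, so nothing later overlaps Vendor Check-in either.
Retrospective Demo starts after Budget Huddle ends.
Every pair is clear; the schedule has no overlaps.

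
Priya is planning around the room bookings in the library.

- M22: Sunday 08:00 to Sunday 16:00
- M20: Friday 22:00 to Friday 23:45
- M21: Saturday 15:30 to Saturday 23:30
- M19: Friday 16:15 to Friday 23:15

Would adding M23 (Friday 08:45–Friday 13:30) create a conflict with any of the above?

No — it doesn't clash with anything

M19: starts Friday 16:15 at or after M23 ends Friday 13:30 → clear.
M20: starts Friday 22:00 at or after M23 ends Friday 13:30 → clear.
M21: starts Saturday 15:30 at or after M23 ends Friday 13:30 → clear.
M22: starts Sunday 08:00 at or after M23 ends Friday 13:30 → clear.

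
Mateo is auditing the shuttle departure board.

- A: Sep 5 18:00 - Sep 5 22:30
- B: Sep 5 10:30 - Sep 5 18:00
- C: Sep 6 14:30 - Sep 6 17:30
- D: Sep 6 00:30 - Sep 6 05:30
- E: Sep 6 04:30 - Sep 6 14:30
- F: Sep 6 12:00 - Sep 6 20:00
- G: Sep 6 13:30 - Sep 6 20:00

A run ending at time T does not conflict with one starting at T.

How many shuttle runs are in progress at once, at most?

Sort all start/end points and keep a running count:
Sep 5 10:30 start B → 1
Sep 5 18:00 end B → 0
Sep 5 18:00 start A → 1
Sep 5 22:30 end A → 0
Sep 6 00:30 start D → 1
Sep 6 04:30 start E → 2
Sep 6 05:30 end D → 1
Sep 6 12:00 start F → 2
Sep 6 13:30 start G → 3
Sep 6 14:30 end E → 2
Sep 6 14:30 start C → 3
Sep 6 17:30 end C → 2
Sep 6 20:00 end F → 1
Sep 6 20:00 end G → 0
Peak is 3, at Sep 6 13:30 (E, F, G).

3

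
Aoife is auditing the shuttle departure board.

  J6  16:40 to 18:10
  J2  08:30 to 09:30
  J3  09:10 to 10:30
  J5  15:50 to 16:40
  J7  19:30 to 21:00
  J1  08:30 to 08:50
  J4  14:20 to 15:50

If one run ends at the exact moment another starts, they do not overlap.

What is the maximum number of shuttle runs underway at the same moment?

Walk through starts and ends in time order (an end at T is processed before a start at T):
08:30 start J1 → 1
08:30 start J2 → 2
08:50 end J1 → 1
09:10 start J3 → 2
09:30 end J2 → 1
10:30 end J3 → 0
14:20 start J4 → 1
15:50 end J4 → 0
15:50 start J5 → 1
16:40 end J5 → 0
16:40 start J6 → 1
18:10 end J6 → 0
19:30 start J7 → 1
21:00 end J7 → 0
Peak is 2, at 08:30 (J1, J2).

2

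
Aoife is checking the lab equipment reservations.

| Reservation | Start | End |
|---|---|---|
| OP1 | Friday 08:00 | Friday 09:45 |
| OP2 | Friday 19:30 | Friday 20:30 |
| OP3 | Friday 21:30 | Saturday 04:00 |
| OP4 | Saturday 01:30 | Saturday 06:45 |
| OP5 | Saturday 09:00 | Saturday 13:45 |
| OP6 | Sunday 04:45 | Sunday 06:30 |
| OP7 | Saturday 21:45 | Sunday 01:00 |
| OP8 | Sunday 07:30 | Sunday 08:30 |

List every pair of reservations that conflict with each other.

Check each pair: they overlap iff neither finishes before the other starts.
Sorted by start: OP1, OP2, OP3, OP4, OP5, OP7, OP6, OP8.
OP2 starts after OP1 ends, so nothing later overlaps OP1 either.
OP3 starts after OP2 ends, so nothing later overlaps OP2 either.
OP4 starts before OP3 ends → OP3 and OP4 overlap.
OP5 starts after OP3 ends, so nothing later overlaps OP3 either.
OP5 starts after OP4 ends, so nothing later overlaps OP4 either.
OP7 starts after OP5 ends, so nothing later overlaps OP5 either.
OP6 starts after OP7 ends, so nothing later overlaps OP7 either.
OP8 starts after OP6 ends.

OP3 & OP4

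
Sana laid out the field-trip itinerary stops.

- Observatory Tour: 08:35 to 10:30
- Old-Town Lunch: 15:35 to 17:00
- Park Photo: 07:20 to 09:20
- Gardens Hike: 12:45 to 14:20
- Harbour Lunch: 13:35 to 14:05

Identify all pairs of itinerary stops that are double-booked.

Gardens Hike & Harbour Lunch, Observatory Tour & Park Photo

Sorted by start: Park Photo, Observatory Tour, Gardens Hike, Harbour Lunch, Old-Town Lunch.
Observatory Tour starts before Park Photo ends → Park Photo and Observatory Tour overlap.
Gardens Hike starts after Park Photo ends — done with Park Photo.
Gardens Hike starts after Observatory Tour ends — done with Observatory Tour.
Harbour Lunch starts before Gardens Hike ends → Gardens Hike and Harbour Lunch overlap.
Old-Town Lunch starts after Gardens Hike ends.
Old-Town Lunch starts after Harbour Lunch ends.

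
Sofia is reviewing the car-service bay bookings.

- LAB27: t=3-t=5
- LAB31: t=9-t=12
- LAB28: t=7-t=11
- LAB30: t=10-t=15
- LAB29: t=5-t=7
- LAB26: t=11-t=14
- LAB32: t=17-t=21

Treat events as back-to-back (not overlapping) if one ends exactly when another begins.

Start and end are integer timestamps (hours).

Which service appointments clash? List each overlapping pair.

Sorted by start: LAB27, LAB29, LAB28, LAB31, LAB30, LAB26, LAB32.
LAB29 starts exactly when LAB27 ends (back-to-back, no overlap); LAB27 is clear from here.
LAB28 starts exactly when LAB29 ends (back-to-back, no overlap); LAB29 is clear from here.
LAB31 starts before LAB28 ends → LAB28 and LAB31 overlap.
LAB30 starts before LAB28 ends → LAB28 and LAB30 overlap.
LAB26 starts exactly when LAB28 ends (back-to-back, no overlap); LAB28 is clear from here.
LAB30 starts before LAB31 ends → LAB31 and LAB30 overlap.
LAB26 starts before LAB31 ends → LAB31 and LAB26 overlap.
LAB32 starts after LAB31 ends.
LAB26 starts before LAB30 ends → LAB30 and LAB26 overlap.
LAB32 starts after LAB30 ends.
LAB32 starts after LAB26 ends.

LAB26 & LAB30, LAB26 & LAB31, LAB28 & LAB30, LAB28 & LAB31, LAB30 & LAB31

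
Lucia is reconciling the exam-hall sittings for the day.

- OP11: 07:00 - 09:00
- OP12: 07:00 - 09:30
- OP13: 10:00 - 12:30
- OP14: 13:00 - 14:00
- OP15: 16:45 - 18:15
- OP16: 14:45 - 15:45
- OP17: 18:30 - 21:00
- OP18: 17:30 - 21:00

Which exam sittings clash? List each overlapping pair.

OP11 & OP12, OP15 & OP18, OP17 & OP18

Sorted by start: OP11, OP12, OP13, OP14, OP16, OP15, OP18, OP17.
OP12 starts before OP11 ends → OP11 and OP12 overlap.
OP13 starts after OP11 ends, so OP11 has no further overlaps.
OP13 starts after OP12 ends, so OP12 has no further overlaps.
OP14 starts after OP13 ends, so OP13 has no further overlaps.
OP16 starts after OP14 ends, so OP14 has no further overlaps.
OP15 starts after OP16 ends, so OP16 has no further overlaps.
OP18 starts before OP15 ends → OP15 and OP18 overlap.
OP17 starts after OP15 ends.
OP17 starts before OP18 ends → OP18 and OP17 overlap.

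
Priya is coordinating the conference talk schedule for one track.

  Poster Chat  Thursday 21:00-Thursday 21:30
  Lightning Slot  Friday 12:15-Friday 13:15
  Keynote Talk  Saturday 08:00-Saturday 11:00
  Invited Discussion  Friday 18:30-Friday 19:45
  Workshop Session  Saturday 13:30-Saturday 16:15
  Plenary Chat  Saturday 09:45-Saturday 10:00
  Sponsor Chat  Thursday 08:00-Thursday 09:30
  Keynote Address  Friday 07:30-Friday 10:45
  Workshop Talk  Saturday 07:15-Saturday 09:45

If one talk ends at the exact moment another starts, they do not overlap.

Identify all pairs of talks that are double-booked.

Keynote Talk & Plenary Chat, Keynote Talk & Workshop Talk

Sorted by start: Sponsor Chat, Poster Chat, Keynote Address, Lightning Slot, Invited Discussion, Workshop Talk, Keynote Talk, Plenary Chat, Workshop Session.
Poster Chat starts after Sponsor Chat ends, so Sponsor Chat has no further overlaps.
Keynote Address starts after Poster Chat ends, so Poster Chat has no further overlaps.
Lightning Slot starts after Keynote Address ends, so Keynote Address has no further overlaps.
Invited Discussion starts after Lightning Slot ends, so Lightning Slot has no further overlaps.
Workshop Talk starts after Invited Discussion ends, so Invited Discussion has no further overlaps.
Keynote Talk starts before Workshop Talk ends → Workshop Talk and Keynote Talk overlap.
Plenary Chat starts exactly when Workshop Talk ends (back-to-back, no overlap), so Workshop Talk has no further overlaps.
Plenary Chat starts before Keynote Talk ends → Keynote Talk and Plenary Chat overlap.
Workshop Session starts after Keynote Talk ends.
Workshop Session starts after Plenary Chat ends.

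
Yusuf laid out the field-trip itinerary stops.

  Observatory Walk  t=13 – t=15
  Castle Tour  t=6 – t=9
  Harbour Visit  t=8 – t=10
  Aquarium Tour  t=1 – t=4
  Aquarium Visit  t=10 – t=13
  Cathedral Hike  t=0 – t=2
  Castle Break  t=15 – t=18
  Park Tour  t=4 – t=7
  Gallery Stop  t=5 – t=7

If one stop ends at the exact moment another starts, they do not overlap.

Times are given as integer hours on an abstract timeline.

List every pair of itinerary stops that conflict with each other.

Aquarium Tour & Cathedral Hike, Castle Tour & Gallery Stop, Castle Tour & Harbour Visit, Castle Tour & Park Tour, Gallery Stop & Park Tour

Two intervals overlap when each starts before the other ends.
Sorted by start: Cathedral Hike, Aquarium Tour, Park Tour, Gallery Stop, Castle Tour, Harbour Visit, Aquarium Visit, Observatory Walk, Castle Break.
Aquarium Tour starts before Cathedral Hike ends → Cathedral Hike and Aquarium Tour overlap.
Park Tour starts after Cathedral Hike ends, so nothing later overlaps Cathedral Hike either.
Park Tour starts exactly when Aquarium Tour ends (back-to-back, no overlap), so nothing later overlaps Aquarium Tour either.
Gallery Stop starts before Park Tour ends → Park Tour and Gallery Stop overlap.
Castle Tour starts before Park Tour ends → Park Tour and Castle Tour overlap.
Harbour Visit starts after Park Tour ends, so nothing later overlaps Park Tour either.
Castle Tour starts before Gallery Stop ends → Gallery Stop and Castle Tour overlap.
Harbour Visit starts after Gallery Stop ends, so nothing later overlaps Gallery Stop either.
Harbour Visit starts before Castle Tour ends → Castle Tour and Harbour Visit overlap.
Aquarium Visit starts after Castle Tour ends, so nothing later overlaps Castle Tour either.
Aquarium Visit starts exactly when Harbour Visit ends (back-to-back, no overlap), so nothing later overlaps Harbour Visit either.
Observatory Walk starts exactly when Aquarium Visit ends (back-to-back, no overlap), so nothing later overlaps Aquarium Visit either.
Castle Break starts exactly when Observatory Walk ends (back-to-back, no overlap).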